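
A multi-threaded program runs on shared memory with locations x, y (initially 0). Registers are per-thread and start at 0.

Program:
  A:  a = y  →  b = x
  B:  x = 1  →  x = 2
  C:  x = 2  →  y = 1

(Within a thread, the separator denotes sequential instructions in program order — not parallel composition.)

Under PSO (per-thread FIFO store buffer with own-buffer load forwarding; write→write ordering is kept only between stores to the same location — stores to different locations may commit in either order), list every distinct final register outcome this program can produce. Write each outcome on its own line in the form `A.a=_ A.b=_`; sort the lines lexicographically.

outcome vector order: (A.a,A.b)
|PSO outcomes| = 6

A.a=0 A.b=0
A.a=0 A.b=1
A.a=0 A.b=2
A.a=1 A.b=0
A.a=1 A.b=1
A.a=1 A.b=2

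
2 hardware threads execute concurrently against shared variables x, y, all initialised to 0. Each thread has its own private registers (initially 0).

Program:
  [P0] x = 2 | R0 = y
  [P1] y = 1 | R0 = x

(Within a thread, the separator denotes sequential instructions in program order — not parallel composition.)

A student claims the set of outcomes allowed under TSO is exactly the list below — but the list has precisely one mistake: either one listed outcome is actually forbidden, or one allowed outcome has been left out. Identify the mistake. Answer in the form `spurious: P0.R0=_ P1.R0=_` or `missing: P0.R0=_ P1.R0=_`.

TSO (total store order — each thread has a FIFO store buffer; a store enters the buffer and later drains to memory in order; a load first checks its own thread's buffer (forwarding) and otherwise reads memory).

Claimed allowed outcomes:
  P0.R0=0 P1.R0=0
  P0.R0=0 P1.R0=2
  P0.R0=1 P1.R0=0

outcome vector order: (P0.R0,P1.R0)
TSO (4): 0/0; 0/2; 1/0; 1/2
TSO∖claimed = {1/2}

missing: P0.R0=1 P1.R0=2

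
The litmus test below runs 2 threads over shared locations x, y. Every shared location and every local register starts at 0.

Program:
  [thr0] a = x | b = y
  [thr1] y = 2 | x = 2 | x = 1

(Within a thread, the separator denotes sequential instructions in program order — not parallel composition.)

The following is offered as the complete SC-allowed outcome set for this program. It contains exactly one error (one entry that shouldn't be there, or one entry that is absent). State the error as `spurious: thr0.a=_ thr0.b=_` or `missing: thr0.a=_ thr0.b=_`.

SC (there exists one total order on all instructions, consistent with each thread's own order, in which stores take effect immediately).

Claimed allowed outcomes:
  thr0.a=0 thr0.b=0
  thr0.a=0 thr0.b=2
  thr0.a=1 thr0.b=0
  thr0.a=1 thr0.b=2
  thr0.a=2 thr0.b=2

spurious: thr0.a=1 thr0.b=0

outcome vector order: (thr0.a,thr0.b)
SC (4): 00, 02, 12, 22
claimed∖SC = {10}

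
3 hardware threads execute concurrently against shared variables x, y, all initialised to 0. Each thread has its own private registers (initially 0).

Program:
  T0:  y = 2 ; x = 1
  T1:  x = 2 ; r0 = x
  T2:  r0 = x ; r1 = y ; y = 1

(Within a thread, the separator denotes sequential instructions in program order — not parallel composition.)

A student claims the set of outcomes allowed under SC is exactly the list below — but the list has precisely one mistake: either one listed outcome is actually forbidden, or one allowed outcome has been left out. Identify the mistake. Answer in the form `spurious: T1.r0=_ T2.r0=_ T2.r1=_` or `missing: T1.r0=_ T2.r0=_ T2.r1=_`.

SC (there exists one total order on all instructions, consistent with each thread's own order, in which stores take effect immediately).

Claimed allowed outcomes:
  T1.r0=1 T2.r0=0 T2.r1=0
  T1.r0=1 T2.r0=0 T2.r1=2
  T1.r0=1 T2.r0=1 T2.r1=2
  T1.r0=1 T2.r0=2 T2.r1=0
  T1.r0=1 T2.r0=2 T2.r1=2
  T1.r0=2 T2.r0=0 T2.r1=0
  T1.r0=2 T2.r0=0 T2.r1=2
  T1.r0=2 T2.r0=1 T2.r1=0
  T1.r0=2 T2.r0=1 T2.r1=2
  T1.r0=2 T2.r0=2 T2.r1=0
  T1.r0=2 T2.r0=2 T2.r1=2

spurious: T1.r0=2 T2.r0=1 T2.r1=0

outcome vector order: (T1.r0,T2.r0,T2.r1)
SC: 10 outcomes — {100 102 112 120 122 200 202 212 220 222}
claimed∖SC = {210}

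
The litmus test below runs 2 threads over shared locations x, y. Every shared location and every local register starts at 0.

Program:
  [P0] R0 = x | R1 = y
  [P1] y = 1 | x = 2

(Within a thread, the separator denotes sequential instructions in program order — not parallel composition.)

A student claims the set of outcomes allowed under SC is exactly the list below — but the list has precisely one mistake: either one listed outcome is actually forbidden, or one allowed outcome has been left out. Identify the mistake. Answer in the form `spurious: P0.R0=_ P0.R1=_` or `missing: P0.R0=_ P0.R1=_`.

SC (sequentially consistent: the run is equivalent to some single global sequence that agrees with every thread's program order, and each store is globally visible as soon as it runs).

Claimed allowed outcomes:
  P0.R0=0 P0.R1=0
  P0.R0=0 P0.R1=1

outcome vector order: (P0.R0,P0.R1)
SC: 3 outcomes — {(0,0) (0,1) (2,1)}
SC∖claimed = {(2,1)}

missing: P0.R0=2 P0.R1=1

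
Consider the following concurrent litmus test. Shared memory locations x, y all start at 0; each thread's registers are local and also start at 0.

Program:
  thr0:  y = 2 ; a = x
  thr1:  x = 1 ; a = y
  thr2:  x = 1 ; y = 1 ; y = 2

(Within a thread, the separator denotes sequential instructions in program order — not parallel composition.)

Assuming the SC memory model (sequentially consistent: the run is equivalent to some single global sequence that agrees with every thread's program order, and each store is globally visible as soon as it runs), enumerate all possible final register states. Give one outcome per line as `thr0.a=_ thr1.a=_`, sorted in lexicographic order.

outcome vector order: (thr0.a,thr1.a)
|SC outcomes| = 5

thr0.a=0 thr1.a=1
thr0.a=0 thr1.a=2
thr0.a=1 thr1.a=0
thr0.a=1 thr1.a=1
thr0.a=1 thr1.a=2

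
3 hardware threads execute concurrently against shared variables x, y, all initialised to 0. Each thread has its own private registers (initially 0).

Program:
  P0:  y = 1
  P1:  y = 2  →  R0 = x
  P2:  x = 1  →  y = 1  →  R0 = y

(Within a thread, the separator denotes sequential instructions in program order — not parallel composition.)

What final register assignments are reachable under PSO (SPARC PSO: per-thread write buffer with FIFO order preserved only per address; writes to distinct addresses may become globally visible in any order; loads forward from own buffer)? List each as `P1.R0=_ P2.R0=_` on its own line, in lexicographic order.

outcome vector order: (P1.R0,P2.R0)
|PSO outcomes| = 4

P1.R0=0 P2.R0=1
P1.R0=0 P2.R0=2
P1.R0=1 P2.R0=1
P1.R0=1 P2.R0=2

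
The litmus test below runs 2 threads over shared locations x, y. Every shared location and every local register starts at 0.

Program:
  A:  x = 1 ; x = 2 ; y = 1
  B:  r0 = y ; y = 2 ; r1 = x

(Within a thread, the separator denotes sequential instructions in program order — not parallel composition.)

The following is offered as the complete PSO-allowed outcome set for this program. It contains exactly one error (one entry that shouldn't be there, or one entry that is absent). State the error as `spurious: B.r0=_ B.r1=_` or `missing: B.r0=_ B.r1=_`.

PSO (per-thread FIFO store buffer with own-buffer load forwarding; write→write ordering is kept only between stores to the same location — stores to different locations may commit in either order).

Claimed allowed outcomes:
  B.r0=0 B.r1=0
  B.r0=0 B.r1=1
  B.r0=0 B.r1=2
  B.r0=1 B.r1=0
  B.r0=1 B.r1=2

missing: B.r0=1 B.r1=1

outcome vector order: (B.r0,B.r1)
under PSO → 0/0, 0/1, 0/2, 1/0, 1/1, 1/2
PSO∖claimed = {1/1}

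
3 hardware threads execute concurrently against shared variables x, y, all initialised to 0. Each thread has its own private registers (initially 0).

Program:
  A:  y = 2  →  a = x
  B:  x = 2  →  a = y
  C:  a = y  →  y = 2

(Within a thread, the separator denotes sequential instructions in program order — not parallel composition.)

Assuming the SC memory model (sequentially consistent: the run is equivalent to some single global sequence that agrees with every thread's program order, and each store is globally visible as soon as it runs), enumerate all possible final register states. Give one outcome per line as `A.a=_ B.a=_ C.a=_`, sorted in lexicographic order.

outcome vector order: (A.a,B.a,C.a)
|SC outcomes| = 6

A.a=0 B.a=2 C.a=0
A.a=0 B.a=2 C.a=2
A.a=2 B.a=0 C.a=0
A.a=2 B.a=0 C.a=2
A.a=2 B.a=2 C.a=0
A.a=2 B.a=2 C.a=2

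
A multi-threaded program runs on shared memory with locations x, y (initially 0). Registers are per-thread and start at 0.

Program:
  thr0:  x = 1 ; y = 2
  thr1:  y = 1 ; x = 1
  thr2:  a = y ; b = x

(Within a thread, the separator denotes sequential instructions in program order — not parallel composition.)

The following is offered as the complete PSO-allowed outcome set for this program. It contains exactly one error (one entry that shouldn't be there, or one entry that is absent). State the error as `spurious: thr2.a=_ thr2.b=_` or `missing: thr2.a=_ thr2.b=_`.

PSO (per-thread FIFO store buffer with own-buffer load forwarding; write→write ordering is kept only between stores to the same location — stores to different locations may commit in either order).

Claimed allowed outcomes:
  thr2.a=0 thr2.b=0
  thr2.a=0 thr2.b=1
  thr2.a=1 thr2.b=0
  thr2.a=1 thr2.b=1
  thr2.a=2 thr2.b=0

missing: thr2.a=2 thr2.b=1

outcome vector order: (thr2.a,thr2.b)
PSO (6): <0 0>; <0 1>; <1 0>; <1 1>; <2 0>; <2 1>
PSO∖claimed = {<2 1>}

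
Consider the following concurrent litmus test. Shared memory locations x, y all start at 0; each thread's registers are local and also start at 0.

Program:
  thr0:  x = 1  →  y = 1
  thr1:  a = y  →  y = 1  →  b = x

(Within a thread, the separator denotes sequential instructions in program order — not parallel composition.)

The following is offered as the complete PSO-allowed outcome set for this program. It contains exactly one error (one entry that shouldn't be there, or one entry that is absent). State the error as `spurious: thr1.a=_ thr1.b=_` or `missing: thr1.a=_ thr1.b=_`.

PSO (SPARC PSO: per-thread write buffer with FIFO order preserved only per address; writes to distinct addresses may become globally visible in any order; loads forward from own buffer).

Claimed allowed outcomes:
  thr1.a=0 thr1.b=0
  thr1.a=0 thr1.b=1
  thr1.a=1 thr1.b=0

missing: thr1.a=1 thr1.b=1

outcome vector order: (thr1.a,thr1.b)
under PSO → 00 01 10 11
PSO∖claimed = {11}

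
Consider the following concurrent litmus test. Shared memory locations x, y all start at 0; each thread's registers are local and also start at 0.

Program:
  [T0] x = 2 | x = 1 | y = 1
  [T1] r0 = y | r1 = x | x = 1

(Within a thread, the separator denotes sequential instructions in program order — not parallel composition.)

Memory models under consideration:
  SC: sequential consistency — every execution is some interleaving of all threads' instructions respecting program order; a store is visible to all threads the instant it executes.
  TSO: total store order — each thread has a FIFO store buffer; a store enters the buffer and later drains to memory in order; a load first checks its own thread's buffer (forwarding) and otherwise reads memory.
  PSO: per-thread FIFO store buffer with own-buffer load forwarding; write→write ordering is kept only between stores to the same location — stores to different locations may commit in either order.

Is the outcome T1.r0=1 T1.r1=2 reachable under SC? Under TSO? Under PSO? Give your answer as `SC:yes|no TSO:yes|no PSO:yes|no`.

SC:no TSO:no PSO:yes

outcome vector order: (T1.r0,T1.r1)
under SC → 0/0; 0/1; 0/2; 1/1
under TSO → 0/0; 0/1; 0/2; 1/1
under PSO → 0/0; 0/1; 0/2; 1/0; 1/1; 1/2
target 1/2 ∈ {PSO}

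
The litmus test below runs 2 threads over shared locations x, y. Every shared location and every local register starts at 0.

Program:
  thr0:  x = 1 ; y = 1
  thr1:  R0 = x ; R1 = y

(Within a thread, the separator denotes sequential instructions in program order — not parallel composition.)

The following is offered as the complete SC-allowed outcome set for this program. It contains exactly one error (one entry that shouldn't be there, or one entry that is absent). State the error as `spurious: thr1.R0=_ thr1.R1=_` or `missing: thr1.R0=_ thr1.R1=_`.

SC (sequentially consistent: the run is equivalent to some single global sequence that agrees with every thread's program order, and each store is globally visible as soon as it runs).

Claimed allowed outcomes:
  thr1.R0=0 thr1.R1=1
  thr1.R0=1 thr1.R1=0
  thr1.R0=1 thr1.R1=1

outcome vector order: (thr1.R0,thr1.R1)
SC (4): <0 0>, <0 1>, <1 0>, <1 1>
SC∖claimed = {<0 0>}

missing: thr1.R0=0 thr1.R1=0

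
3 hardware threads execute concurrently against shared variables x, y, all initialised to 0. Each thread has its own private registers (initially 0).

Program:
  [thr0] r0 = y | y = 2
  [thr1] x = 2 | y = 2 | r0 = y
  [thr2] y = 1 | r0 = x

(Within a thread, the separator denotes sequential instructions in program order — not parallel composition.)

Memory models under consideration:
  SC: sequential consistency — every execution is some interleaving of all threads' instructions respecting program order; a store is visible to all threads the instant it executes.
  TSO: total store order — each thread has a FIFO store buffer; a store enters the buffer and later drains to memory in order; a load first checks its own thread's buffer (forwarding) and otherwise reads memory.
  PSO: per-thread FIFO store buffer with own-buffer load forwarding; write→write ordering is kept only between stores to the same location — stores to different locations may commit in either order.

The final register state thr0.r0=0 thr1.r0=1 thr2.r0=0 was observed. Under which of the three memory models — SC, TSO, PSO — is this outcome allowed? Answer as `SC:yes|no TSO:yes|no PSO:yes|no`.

SC:no TSO:yes PSO:yes

outcome vector order: (thr0.r0,thr1.r0,thr2.r0)
SC (9): 012 020 022 112 120 122 212 220 222
TSO (12): 010 012 020 022 110 112 120 122 210 212 220 222
PSO (12): 010 012 020 022 110 112 120 122 210 212 220 222
target 010 ∈ {TSO,PSO}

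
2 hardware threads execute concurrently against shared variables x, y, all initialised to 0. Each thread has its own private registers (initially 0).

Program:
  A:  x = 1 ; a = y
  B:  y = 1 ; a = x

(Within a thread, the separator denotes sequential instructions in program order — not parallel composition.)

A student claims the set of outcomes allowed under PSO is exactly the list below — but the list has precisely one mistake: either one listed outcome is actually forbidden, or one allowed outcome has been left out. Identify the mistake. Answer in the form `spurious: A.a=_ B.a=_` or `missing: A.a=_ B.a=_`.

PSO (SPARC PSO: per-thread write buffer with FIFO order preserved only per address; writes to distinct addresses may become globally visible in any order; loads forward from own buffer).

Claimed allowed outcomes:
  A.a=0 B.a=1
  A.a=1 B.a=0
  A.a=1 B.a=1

missing: A.a=0 B.a=0

outcome vector order: (A.a,B.a)
PSO: 4 outcomes — {(0,0) (0,1) (1,0) (1,1)}
PSO∖claimed = {(0,0)}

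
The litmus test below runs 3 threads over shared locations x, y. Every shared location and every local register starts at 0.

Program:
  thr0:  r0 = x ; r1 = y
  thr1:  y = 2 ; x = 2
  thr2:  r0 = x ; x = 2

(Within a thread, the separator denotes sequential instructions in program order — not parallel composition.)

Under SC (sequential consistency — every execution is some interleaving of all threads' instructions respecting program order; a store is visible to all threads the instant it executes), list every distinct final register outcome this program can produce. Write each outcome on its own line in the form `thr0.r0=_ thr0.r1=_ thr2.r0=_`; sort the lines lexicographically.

outcome vector order: (thr0.r0,thr0.r1,thr2.r0)
|SC outcomes| = 7

thr0.r0=0 thr0.r1=0 thr2.r0=0
thr0.r0=0 thr0.r1=0 thr2.r0=2
thr0.r0=0 thr0.r1=2 thr2.r0=0
thr0.r0=0 thr0.r1=2 thr2.r0=2
thr0.r0=2 thr0.r1=0 thr2.r0=0
thr0.r0=2 thr0.r1=2 thr2.r0=0
thr0.r0=2 thr0.r1=2 thr2.r0=2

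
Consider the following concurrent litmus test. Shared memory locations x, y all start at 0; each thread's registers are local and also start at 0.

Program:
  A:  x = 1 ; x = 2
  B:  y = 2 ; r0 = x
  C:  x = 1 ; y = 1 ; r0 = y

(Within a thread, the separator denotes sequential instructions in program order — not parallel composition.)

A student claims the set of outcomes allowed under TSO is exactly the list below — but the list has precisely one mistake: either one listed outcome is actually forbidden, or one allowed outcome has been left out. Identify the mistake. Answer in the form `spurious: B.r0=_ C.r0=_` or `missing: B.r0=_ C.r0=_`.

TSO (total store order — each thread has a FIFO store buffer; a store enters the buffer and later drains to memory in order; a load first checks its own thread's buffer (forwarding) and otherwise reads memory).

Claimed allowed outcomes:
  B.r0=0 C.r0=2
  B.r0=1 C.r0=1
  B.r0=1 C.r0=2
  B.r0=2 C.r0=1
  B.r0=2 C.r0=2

missing: B.r0=0 C.r0=1

outcome vector order: (B.r0,C.r0)
TSO: 6 outcomes — {0/1, 0/2, 1/1, 1/2, 2/1, 2/2}
TSO∖claimed = {0/1}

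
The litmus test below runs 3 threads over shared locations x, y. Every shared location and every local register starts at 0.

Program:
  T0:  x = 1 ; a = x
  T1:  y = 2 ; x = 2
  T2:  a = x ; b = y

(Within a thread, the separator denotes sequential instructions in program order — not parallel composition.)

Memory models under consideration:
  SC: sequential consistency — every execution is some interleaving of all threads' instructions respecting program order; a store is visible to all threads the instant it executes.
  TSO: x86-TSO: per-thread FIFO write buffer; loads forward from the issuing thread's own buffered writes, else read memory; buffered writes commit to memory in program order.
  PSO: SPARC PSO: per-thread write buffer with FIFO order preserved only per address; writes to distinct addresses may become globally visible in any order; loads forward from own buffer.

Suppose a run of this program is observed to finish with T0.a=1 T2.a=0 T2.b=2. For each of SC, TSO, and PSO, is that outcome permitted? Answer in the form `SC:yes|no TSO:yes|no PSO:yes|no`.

SC:yes TSO:yes PSO:yes

outcome vector order: (T0.a,T2.a,T2.b)
SC (10): <1 0 0>, <1 0 2>, <1 1 0>, <1 1 2>, <1 2 2>, <2 0 0>, <2 0 2>, <2 1 0>, <2 1 2>, <2 2 2>
TSO (10): <1 0 0>, <1 0 2>, <1 1 0>, <1 1 2>, <1 2 2>, <2 0 0>, <2 0 2>, <2 1 0>, <2 1 2>, <2 2 2>
PSO (12): <1 0 0>, <1 0 2>, <1 1 0>, <1 1 2>, <1 2 0>, <1 2 2>, <2 0 0>, <2 0 2>, <2 1 0>, <2 1 2>, <2 2 0>, <2 2 2>
target <1 0 2> ∈ {SC,TSO,PSO}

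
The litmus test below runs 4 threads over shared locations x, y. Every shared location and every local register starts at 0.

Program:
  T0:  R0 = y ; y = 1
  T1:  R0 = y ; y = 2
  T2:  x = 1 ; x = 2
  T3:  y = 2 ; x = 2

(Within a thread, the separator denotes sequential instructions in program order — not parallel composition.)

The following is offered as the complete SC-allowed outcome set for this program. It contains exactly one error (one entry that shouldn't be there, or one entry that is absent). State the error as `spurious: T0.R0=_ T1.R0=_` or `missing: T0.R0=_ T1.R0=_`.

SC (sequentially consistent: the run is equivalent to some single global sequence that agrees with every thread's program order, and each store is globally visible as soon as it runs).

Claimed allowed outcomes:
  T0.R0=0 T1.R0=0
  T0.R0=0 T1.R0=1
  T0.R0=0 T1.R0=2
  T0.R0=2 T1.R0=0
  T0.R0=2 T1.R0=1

outcome vector order: (T0.R0,T1.R0)
under SC → 0/0, 0/1, 0/2, 2/0, 2/1, 2/2
SC∖claimed = {2/2}

missing: T0.R0=2 T1.R0=2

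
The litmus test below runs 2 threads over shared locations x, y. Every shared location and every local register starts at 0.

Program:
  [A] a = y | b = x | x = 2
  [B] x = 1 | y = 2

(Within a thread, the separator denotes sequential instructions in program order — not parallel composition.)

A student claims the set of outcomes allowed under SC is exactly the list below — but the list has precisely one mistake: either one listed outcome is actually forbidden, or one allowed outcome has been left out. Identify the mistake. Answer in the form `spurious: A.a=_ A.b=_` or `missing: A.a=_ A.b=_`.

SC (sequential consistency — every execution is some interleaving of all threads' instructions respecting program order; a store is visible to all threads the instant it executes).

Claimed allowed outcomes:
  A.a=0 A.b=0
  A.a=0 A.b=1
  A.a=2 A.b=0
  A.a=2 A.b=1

outcome vector order: (A.a,A.b)
SC: 3 outcomes — {(0,0); (0,1); (2,1)}
claimed∖SC = {(2,0)}

spurious: A.a=2 A.b=0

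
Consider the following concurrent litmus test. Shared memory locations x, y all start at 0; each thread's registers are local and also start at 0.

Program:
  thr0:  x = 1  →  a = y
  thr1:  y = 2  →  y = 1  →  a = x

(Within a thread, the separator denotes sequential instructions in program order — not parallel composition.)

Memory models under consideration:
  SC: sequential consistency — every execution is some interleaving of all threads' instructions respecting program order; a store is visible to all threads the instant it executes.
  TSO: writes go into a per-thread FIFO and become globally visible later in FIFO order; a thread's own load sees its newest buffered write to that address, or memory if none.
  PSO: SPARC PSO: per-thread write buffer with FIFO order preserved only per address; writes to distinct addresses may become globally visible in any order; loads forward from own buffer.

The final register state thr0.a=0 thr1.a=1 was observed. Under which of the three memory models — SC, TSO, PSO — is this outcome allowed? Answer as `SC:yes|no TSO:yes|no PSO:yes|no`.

SC:yes TSO:yes PSO:yes

outcome vector order: (thr0.a,thr1.a)
under SC → 0/1 1/0 1/1 2/1
under TSO → 0/0 0/1 1/0 1/1 2/0 2/1
under PSO → 0/0 0/1 1/0 1/1 2/0 2/1
target 0/1 ∈ {SC,TSO,PSO}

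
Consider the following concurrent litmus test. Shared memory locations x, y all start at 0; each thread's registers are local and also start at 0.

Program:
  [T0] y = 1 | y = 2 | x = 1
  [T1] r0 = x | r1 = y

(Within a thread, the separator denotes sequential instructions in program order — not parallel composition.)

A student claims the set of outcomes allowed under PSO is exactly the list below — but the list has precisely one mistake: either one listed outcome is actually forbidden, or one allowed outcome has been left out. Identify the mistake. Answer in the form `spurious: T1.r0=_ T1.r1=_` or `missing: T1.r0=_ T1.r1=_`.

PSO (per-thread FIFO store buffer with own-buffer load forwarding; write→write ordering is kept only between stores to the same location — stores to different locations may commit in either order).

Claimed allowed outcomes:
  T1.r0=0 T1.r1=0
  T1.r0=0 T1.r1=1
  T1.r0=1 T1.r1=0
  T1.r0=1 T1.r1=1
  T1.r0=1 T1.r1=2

outcome vector order: (T1.r0,T1.r1)
[PSO] allowed = {0/0 0/1 0/2 1/0 1/1 1/2}
PSO∖claimed = {0/2}

missing: T1.r0=0 T1.r1=2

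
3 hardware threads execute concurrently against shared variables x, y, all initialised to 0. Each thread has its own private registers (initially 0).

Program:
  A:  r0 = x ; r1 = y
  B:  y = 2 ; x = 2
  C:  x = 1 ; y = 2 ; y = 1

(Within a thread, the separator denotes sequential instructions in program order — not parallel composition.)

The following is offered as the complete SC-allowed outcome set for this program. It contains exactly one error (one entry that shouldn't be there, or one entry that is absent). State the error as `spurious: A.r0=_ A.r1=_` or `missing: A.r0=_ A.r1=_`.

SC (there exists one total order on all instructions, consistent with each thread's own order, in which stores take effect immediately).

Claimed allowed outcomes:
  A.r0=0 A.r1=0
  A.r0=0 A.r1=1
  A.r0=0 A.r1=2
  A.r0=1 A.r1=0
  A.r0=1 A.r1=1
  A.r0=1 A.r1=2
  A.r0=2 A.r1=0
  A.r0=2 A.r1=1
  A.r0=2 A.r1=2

outcome vector order: (A.r0,A.r1)
[SC] allowed = {<0 0>, <0 1>, <0 2>, <1 0>, <1 1>, <1 2>, <2 1>, <2 2>}
claimed∖SC = {<2 0>}

spurious: A.r0=2 A.r1=0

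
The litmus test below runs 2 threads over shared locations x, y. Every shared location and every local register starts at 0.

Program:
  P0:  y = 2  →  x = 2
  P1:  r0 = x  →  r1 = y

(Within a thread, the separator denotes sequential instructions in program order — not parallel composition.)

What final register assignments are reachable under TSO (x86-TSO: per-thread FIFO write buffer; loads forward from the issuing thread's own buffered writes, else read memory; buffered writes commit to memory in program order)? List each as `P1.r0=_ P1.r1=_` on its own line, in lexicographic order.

outcome vector order: (P1.r0,P1.r1)
|TSO outcomes| = 3

P1.r0=0 P1.r1=0
P1.r0=0 P1.r1=2
P1.r0=2 P1.r1=2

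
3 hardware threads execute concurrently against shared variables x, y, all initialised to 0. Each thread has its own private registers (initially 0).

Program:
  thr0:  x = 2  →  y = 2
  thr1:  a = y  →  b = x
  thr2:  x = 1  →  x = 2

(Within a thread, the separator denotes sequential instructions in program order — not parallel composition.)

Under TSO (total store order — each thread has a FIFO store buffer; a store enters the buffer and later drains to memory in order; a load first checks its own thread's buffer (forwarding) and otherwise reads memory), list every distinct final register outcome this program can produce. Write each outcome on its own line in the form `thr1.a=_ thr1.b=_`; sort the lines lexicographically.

outcome vector order: (thr1.a,thr1.b)
|TSO outcomes| = 5

thr1.a=0 thr1.b=0
thr1.a=0 thr1.b=1
thr1.a=0 thr1.b=2
thr1.a=2 thr1.b=1
thr1.a=2 thr1.b=2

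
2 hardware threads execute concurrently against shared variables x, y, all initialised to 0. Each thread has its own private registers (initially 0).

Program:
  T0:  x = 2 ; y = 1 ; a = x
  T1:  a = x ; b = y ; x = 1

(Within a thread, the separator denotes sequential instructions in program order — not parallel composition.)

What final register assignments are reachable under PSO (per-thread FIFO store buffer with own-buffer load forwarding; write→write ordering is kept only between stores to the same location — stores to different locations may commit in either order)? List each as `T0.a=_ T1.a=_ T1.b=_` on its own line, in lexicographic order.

T0.a=1 T1.a=0 T1.b=0
T0.a=1 T1.a=0 T1.b=1
T0.a=1 T1.a=2 T1.b=0
T0.a=1 T1.a=2 T1.b=1
T0.a=2 T1.a=0 T1.b=0
T0.a=2 T1.a=0 T1.b=1
T0.a=2 T1.a=2 T1.b=0
T0.a=2 T1.a=2 T1.b=1

outcome vector order: (T0.a,T1.a,T1.b)
|PSO outcomes| = 8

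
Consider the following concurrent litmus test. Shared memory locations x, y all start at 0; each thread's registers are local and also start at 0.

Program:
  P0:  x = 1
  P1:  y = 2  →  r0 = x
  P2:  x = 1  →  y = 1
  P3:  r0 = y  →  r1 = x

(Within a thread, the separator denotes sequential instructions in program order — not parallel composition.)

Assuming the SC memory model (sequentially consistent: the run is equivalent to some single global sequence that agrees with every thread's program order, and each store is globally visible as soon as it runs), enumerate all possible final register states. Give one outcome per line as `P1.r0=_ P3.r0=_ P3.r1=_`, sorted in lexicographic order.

P1.r0=0 P3.r0=0 P3.r1=0
P1.r0=0 P3.r0=0 P3.r1=1
P1.r0=0 P3.r0=1 P3.r1=1
P1.r0=0 P3.r0=2 P3.r1=0
P1.r0=0 P3.r0=2 P3.r1=1
P1.r0=1 P3.r0=0 P3.r1=0
P1.r0=1 P3.r0=0 P3.r1=1
P1.r0=1 P3.r0=1 P3.r1=1
P1.r0=1 P3.r0=2 P3.r1=0
P1.r0=1 P3.r0=2 P3.r1=1

outcome vector order: (P1.r0,P3.r0,P3.r1)
|SC outcomes| = 10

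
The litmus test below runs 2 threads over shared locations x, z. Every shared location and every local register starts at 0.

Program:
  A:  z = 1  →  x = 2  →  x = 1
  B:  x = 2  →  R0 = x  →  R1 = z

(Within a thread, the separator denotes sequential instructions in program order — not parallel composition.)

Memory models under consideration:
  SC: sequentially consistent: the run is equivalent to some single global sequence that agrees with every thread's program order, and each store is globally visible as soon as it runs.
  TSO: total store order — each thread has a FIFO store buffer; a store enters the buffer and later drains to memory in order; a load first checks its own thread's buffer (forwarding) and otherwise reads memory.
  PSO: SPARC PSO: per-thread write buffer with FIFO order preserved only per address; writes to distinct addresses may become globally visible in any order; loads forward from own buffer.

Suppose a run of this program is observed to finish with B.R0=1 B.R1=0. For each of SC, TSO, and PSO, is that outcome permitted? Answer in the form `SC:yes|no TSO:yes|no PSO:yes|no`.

outcome vector order: (B.R0,B.R1)
SC (3): 1/1 2/0 2/1
TSO (3): 1/1 2/0 2/1
PSO (4): 1/0 1/1 2/0 2/1
target 1/0 ∈ {PSO}

SC:no TSO:no PSO:yes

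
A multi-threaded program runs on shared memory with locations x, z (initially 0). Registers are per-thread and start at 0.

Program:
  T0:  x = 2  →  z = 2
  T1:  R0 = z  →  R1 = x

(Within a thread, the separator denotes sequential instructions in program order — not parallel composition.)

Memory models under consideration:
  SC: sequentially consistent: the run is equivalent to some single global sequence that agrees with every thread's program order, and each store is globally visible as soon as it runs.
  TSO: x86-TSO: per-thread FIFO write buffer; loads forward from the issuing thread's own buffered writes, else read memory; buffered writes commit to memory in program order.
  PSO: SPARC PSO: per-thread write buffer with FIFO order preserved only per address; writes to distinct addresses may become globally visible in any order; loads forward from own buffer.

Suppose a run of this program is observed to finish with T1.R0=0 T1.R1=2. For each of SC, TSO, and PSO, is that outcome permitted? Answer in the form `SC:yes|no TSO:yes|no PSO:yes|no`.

outcome vector order: (T1.R0,T1.R1)
under SC → (0,0), (0,2), (2,2)
under TSO → (0,0), (0,2), (2,2)
under PSO → (0,0), (0,2), (2,0), (2,2)
target (0,2) ∈ {SC,TSO,PSO}

SC:yes TSO:yes PSO:yes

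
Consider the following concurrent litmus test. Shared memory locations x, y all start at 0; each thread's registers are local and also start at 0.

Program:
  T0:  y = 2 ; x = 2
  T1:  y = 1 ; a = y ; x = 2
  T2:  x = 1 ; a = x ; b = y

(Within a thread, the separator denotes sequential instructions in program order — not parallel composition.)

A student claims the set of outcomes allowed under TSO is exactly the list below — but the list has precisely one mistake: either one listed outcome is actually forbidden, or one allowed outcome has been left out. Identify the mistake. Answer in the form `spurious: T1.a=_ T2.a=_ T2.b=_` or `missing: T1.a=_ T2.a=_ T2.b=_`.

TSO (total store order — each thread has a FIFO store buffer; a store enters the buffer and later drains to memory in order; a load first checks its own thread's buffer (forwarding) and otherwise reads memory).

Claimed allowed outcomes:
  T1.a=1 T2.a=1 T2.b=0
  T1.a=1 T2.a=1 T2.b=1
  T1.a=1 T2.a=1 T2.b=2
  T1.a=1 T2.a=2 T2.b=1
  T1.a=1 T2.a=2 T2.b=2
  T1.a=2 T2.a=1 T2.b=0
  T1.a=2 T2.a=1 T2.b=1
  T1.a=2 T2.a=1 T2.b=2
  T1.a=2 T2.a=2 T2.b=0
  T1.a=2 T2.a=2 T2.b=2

spurious: T1.a=2 T2.a=2 T2.b=0

outcome vector order: (T1.a,T2.a,T2.b)
TSO: 9 outcomes — {1/1/0; 1/1/1; 1/1/2; 1/2/1; 1/2/2; 2/1/0; 2/1/1; 2/1/2; 2/2/2}
claimed∖TSO = {2/2/0}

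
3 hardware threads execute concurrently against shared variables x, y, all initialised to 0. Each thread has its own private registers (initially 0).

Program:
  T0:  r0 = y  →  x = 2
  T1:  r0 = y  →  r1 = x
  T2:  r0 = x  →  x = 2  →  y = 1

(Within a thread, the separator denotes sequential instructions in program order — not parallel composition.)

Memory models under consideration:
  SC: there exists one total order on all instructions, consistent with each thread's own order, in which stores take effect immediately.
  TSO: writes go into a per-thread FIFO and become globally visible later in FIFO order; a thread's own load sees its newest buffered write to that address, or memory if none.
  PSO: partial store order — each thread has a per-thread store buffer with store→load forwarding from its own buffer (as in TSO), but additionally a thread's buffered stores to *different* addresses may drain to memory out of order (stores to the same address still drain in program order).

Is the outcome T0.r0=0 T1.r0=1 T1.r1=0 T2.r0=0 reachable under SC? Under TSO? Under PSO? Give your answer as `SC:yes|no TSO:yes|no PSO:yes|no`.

outcome vector order: (T0.r0,T1.r0,T1.r1,T2.r0)
SC (9): <0 0 0 0>, <0 0 0 2>, <0 0 2 0>, <0 0 2 2>, <0 1 2 0>, <0 1 2 2>, <1 0 0 0>, <1 0 2 0>, <1 1 2 0>
TSO (9): <0 0 0 0>, <0 0 0 2>, <0 0 2 0>, <0 0 2 2>, <0 1 2 0>, <0 1 2 2>, <1 0 0 0>, <1 0 2 0>, <1 1 2 0>
PSO (11): <0 0 0 0>, <0 0 0 2>, <0 0 2 0>, <0 0 2 2>, <0 1 0 0>, <0 1 2 0>, <0 1 2 2>, <1 0 0 0>, <1 0 2 0>, <1 1 0 0>, <1 1 2 0>
target <0 1 0 0> ∈ {PSO}

SC:no TSO:no PSO:yes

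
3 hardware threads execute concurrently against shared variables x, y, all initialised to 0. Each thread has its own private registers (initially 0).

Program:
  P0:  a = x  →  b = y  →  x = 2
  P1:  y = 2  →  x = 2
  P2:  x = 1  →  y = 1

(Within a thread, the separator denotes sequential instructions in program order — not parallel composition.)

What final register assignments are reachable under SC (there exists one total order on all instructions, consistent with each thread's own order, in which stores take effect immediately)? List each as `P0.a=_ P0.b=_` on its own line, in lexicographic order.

outcome vector order: (P0.a,P0.b)
|SC outcomes| = 8

P0.a=0 P0.b=0
P0.a=0 P0.b=1
P0.a=0 P0.b=2
P0.a=1 P0.b=0
P0.a=1 P0.b=1
P0.a=1 P0.b=2
P0.a=2 P0.b=1
P0.a=2 P0.b=2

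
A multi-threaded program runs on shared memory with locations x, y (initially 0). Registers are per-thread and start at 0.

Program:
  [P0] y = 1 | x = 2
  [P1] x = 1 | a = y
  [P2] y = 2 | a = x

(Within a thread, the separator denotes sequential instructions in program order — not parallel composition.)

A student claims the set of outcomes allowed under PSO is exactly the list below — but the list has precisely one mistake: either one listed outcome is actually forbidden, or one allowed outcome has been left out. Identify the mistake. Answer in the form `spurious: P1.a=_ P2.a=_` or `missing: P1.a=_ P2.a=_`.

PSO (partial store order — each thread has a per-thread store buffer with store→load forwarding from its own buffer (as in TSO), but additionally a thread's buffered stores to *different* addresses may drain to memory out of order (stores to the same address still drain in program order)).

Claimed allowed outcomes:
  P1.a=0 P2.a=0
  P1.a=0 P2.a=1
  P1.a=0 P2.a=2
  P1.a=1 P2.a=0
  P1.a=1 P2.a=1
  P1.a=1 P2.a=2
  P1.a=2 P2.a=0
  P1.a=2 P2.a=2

outcome vector order: (P1.a,P2.a)
[PSO] allowed = {(0,0), (0,1), (0,2), (1,0), (1,1), (1,2), (2,0), (2,1), (2,2)}
PSO∖claimed = {(2,1)}

missing: P1.a=2 P2.a=1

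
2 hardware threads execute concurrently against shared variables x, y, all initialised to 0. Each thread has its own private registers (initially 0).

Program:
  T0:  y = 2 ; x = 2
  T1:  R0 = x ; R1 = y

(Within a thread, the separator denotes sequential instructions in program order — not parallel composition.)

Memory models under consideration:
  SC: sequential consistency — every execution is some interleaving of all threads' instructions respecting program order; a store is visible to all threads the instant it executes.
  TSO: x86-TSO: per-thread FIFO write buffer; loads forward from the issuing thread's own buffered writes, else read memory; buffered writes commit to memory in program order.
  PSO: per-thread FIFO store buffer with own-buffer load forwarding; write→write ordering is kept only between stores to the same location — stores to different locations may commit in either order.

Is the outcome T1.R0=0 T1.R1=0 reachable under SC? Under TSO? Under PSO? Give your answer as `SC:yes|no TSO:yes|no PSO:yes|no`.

SC:yes TSO:yes PSO:yes

outcome vector order: (T1.R0,T1.R1)
[SC] allowed = {(0,0) (0,2) (2,2)}
[TSO] allowed = {(0,0) (0,2) (2,2)}
[PSO] allowed = {(0,0) (0,2) (2,0) (2,2)}
target (0,0) ∈ {SC,TSO,PSO}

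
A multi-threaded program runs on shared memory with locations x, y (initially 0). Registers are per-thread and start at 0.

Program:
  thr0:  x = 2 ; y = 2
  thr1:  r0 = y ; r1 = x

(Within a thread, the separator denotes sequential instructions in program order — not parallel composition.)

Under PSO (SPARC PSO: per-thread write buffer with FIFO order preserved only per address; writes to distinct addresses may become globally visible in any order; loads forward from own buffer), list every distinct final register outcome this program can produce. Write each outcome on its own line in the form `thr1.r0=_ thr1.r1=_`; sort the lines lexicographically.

thr1.r0=0 thr1.r1=0
thr1.r0=0 thr1.r1=2
thr1.r0=2 thr1.r1=0
thr1.r0=2 thr1.r1=2

outcome vector order: (thr1.r0,thr1.r1)
|PSO outcomes| = 4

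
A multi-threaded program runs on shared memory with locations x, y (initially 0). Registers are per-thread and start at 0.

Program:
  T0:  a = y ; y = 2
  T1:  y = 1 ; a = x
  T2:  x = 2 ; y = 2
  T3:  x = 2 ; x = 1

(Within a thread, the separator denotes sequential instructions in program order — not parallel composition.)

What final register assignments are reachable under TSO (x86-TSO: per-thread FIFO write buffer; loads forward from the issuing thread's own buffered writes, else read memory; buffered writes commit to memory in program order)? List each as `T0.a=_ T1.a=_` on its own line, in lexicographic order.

T0.a=0 T1.a=0
T0.a=0 T1.a=1
T0.a=0 T1.a=2
T0.a=1 T1.a=0
T0.a=1 T1.a=1
T0.a=1 T1.a=2
T0.a=2 T1.a=0
T0.a=2 T1.a=1
T0.a=2 T1.a=2

outcome vector order: (T0.a,T1.a)
|TSO outcomes| = 9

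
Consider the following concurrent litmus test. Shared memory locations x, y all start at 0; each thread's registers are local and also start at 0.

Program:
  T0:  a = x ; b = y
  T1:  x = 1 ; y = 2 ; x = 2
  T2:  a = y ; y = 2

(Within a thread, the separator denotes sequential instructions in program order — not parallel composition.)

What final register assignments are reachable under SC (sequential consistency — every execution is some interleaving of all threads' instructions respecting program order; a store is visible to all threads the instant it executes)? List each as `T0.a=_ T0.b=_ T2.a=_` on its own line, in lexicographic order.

outcome vector order: (T0.a,T0.b,T2.a)
|SC outcomes| = 10

T0.a=0 T0.b=0 T2.a=0
T0.a=0 T0.b=0 T2.a=2
T0.a=0 T0.b=2 T2.a=0
T0.a=0 T0.b=2 T2.a=2
T0.a=1 T0.b=0 T2.a=0
T0.a=1 T0.b=0 T2.a=2
T0.a=1 T0.b=2 T2.a=0
T0.a=1 T0.b=2 T2.a=2
T0.a=2 T0.b=2 T2.a=0
T0.a=2 T0.b=2 T2.a=2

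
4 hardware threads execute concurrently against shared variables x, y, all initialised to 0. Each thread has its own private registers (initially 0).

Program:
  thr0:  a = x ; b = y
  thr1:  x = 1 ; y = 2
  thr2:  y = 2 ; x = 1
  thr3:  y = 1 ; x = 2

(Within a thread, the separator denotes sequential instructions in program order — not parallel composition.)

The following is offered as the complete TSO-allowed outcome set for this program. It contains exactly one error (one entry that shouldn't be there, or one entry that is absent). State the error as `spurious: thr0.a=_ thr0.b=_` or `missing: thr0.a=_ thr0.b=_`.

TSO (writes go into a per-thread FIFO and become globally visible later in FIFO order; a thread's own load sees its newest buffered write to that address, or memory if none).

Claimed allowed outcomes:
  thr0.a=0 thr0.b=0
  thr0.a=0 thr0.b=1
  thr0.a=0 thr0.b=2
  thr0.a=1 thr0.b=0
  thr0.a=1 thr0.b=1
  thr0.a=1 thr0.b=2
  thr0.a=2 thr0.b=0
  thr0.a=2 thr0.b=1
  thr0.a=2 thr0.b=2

spurious: thr0.a=2 thr0.b=0

outcome vector order: (thr0.a,thr0.b)
TSO: 8 outcomes — {(0,0); (0,1); (0,2); (1,0); (1,1); (1,2); (2,1); (2,2)}
claimed∖TSO = {(2,0)}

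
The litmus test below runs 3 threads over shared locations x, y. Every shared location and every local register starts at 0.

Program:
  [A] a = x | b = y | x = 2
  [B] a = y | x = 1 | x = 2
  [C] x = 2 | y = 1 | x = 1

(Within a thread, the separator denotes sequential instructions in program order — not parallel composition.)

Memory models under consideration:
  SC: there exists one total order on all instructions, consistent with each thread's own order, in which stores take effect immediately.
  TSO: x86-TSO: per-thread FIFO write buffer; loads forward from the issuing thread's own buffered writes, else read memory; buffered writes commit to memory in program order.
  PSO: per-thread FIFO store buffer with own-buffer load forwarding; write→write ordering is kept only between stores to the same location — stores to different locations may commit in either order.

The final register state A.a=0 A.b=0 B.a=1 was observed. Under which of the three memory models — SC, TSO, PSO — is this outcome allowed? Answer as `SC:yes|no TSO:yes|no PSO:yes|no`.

outcome vector order: (A.a,A.b,B.a)
under SC → 0/0/0; 0/0/1; 0/1/0; 0/1/1; 1/0/0; 1/1/0; 1/1/1; 2/0/0; 2/0/1; 2/1/0; 2/1/1
under TSO → 0/0/0; 0/0/1; 0/1/0; 0/1/1; 1/0/0; 1/1/0; 1/1/1; 2/0/0; 2/0/1; 2/1/0; 2/1/1
under PSO → 0/0/0; 0/0/1; 0/1/0; 0/1/1; 1/0/0; 1/0/1; 1/1/0; 1/1/1; 2/0/0; 2/0/1; 2/1/0; 2/1/1
target 0/0/1 ∈ {SC,TSO,PSO}

SC:yes TSO:yes PSO:yes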